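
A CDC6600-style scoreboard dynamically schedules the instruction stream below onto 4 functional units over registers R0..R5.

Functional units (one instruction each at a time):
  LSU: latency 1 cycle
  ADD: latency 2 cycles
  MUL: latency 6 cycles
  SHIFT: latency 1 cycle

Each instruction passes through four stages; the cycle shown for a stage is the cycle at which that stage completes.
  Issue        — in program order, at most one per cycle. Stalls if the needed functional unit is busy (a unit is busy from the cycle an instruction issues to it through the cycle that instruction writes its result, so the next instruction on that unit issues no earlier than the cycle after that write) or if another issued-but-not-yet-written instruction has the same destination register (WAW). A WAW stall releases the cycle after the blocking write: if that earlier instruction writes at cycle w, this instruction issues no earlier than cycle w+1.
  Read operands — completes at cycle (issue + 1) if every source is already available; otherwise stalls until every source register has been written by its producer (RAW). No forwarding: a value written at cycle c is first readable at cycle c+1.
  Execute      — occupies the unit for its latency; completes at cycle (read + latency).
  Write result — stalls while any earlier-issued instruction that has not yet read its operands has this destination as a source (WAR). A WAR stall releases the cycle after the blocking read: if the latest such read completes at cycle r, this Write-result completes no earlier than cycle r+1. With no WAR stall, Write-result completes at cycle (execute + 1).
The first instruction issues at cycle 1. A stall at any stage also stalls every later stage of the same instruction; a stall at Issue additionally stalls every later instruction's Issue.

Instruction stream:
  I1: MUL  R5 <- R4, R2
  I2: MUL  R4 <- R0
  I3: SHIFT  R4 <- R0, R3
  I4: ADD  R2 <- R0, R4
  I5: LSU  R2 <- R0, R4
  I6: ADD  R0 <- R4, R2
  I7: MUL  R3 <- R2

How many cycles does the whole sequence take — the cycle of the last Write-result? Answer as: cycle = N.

I1 -> (1, 2, 8, 9)
I2 -> (10, 11, 17, 18)  // struct: MUL busy until I1 writes@9
I3 -> (19, 20, 21, 22)  // WAW R4: wait I2 write@18
I4 -> (20, 23, 25, 26)  // RAW R4: wait I3 write@22
I5 -> (27, 28, 29, 30)  // WAW R2: wait I4 write@26
I6 -> (28, 31, 33, 34)  // RAW R2: wait I5 write@30
I7 -> (29, 31, 37, 38)  // RAW R2: wait I5 write@30

cycle = 38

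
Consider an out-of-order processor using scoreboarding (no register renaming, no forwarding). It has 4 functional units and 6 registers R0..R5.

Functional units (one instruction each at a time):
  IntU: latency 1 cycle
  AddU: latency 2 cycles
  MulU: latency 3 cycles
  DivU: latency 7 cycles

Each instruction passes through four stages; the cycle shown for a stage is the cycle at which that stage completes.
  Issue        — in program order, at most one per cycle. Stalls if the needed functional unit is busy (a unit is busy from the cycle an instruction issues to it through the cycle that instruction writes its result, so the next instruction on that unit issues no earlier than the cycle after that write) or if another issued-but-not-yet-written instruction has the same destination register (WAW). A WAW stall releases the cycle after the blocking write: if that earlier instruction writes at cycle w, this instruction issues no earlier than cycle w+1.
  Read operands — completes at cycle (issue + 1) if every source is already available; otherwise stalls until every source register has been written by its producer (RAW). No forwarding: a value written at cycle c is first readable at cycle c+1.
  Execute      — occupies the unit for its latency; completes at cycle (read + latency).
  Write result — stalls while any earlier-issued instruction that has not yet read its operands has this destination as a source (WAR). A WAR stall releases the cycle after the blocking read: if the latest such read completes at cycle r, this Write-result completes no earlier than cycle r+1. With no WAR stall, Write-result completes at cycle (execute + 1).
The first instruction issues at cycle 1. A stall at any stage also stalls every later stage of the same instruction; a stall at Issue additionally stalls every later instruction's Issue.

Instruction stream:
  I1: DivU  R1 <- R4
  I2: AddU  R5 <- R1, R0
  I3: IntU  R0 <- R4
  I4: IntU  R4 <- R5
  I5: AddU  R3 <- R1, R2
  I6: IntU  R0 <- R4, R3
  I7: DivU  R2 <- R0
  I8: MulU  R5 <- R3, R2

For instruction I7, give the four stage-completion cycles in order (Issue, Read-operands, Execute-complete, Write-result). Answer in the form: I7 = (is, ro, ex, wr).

I7 = (19, 23, 30, 31)

[I1] 1/2/9/10
[I2] 2/11/13/14  (RAW R1: wait I1 write@10)
[I3] 3/4/5/12  (WAR R0: wait I2 read@11)
[I4] 13/15/16/17  (struct: IntU busy until I3 writes@12; RAW R5: wait I2 write@14)
[I5] 15/16/18/19  (struct: AddU busy until I2 writes@14)
[I6] 18/20/21/22  (struct: IntU busy until I4 writes@17; RAW R3: wait I5 write@19)
[I7] 19/23/30/31  (RAW R0: wait I6 write@22)
[I8] 20/32/35/36  (RAW R2: wait I7 write@31)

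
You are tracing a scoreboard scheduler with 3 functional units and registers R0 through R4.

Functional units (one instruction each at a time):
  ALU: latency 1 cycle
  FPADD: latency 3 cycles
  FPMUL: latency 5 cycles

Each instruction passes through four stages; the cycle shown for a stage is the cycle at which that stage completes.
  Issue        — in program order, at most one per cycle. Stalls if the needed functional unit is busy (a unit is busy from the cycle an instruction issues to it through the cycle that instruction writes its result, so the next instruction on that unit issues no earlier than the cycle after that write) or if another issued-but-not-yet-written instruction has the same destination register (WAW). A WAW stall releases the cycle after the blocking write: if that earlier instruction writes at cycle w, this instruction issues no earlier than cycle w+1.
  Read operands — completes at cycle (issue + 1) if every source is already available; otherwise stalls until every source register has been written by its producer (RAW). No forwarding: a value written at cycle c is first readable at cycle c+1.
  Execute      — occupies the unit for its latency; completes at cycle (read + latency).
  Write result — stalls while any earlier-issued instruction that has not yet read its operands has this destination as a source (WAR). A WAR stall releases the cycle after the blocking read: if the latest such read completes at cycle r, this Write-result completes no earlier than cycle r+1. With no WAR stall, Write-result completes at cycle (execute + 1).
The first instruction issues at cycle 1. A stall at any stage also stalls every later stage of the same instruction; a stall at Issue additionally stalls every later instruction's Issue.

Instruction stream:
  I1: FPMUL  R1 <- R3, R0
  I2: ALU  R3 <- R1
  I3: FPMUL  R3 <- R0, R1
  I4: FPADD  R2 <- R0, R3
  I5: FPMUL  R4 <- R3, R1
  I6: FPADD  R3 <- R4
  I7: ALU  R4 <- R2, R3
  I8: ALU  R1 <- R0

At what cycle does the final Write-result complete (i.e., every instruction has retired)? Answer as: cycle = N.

cycle = 39

I1: IS=1 RO=2 EX=7 WR=8
I2: IS=2 RO=9 EX=10 WR=11  [RAW R1: wait I1 write@8]
I3: IS=12 RO=13 EX=18 WR=19  [WAW R3: wait I2 write@11]
I4: IS=13 RO=20 EX=23 WR=24  [RAW R3: wait I3 write@19]
I5: IS=20 RO=21 EX=26 WR=27  [struct: FPMUL busy until I3 writes@19]
I6: IS=25 RO=28 EX=31 WR=32  [struct: FPADD busy until I4 writes@24; RAW R4: wait I5 write@27]
I7: IS=28 RO=33 EX=34 WR=35  [WAW R4: wait I5 write@27; RAW R3: wait I6 write@32]
I8: IS=36 RO=37 EX=38 WR=39  [struct: ALU busy until I7 writes@35]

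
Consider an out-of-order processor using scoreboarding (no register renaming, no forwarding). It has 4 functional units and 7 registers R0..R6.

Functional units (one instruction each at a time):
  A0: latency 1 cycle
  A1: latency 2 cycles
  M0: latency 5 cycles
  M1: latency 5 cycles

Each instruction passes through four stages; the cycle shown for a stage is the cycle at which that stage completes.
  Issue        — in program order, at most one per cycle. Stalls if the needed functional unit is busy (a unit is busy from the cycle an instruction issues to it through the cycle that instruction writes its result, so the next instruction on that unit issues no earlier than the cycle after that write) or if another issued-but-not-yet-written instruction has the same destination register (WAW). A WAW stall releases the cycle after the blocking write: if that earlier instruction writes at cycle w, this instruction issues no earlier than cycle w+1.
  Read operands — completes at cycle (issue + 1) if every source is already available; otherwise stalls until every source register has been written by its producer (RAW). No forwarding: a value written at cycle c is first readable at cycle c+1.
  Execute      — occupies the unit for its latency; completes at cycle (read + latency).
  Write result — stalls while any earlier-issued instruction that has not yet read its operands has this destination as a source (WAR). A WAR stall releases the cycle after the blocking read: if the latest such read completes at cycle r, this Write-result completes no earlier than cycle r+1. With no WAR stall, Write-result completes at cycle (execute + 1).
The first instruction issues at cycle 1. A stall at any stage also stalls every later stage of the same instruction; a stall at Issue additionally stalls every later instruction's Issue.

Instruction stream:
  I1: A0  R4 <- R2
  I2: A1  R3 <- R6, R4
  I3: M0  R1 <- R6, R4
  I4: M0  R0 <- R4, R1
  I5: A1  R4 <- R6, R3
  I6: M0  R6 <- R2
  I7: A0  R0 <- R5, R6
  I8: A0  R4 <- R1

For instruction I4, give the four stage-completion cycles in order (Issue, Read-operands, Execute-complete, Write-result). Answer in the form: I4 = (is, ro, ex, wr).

t=1  I1 issues→A0
t=2  I1 reads; I2 issues→A1
t=3  I1 exec-done; I3 issues→M0
t=4  I1 writes R4
t=5  I2 reads; I3 reads
t=7  I2 exec-done
t=8  I2 writes R3
t=10  I3 exec-done
t=11  I3 writes R1
t=12  I4 issues→M0
t=13  I4 reads; I5 issues→A1
t=14  I5 reads
t=16  I5 exec-done
t=17  I5 writes R4
t=18  I4 exec-done
t=19  I4 writes R0
t=20  I6 issues→M0
t=21  I6 reads; I7 issues→A0
t=26  I6 exec-done
t=27  I6 writes R6
t=28  I7 reads
t=29  I7 exec-done
t=30  I7 writes R0
t=31  I8 issues→A0
t=32  I8 reads
t=33  I8 exec-done
t=34  I8 writes R4

I4 = (12, 13, 18, 19)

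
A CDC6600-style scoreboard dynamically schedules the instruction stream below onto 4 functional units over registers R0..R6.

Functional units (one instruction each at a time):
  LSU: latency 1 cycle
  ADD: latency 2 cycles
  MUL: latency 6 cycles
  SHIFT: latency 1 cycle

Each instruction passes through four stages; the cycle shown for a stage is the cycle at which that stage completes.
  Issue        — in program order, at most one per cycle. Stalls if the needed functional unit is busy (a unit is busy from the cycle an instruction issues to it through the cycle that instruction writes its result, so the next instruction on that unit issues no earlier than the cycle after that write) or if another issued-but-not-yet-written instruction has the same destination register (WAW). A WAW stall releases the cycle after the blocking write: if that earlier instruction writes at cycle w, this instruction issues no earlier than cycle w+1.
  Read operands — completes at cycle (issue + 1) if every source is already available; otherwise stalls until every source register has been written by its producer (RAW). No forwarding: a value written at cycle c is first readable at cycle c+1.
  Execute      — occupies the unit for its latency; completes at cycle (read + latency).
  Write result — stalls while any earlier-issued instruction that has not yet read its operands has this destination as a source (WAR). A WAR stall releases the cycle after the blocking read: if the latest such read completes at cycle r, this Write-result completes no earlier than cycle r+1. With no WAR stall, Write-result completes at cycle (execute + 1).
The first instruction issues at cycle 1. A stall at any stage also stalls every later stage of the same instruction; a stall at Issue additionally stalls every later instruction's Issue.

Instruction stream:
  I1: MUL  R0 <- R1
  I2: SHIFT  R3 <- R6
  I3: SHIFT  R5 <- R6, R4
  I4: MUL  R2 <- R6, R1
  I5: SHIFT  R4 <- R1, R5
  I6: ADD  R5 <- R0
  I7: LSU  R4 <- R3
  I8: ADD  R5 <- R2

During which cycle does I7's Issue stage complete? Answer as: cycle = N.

cycle = 15

cycle 1: I1→MUL
cycle 2: I1 RO, I2→SHIFT
cycle 3: I2 RO
cycle 4: I2 EX
cycle 5: I2 WR R3
cycle 6: I3→SHIFT
cycle 7: I3 RO
cycle 8: I1 EX, I3 EX
cycle 9: I1 WR R0, I3 WR R5
cycle 10: I4→MUL
cycle 11: I4 RO, I5→SHIFT
cycle 12: I5 RO, I6→ADD
cycle 13: I5 EX, I6 RO
cycle 14: I5 WR R4
cycle 15: I6 EX, I7→LSU
cycle 16: I6 WR R5, I7 RO
cycle 17: I4 EX, I7 EX, I8→ADD
cycle 18: I4 WR R2, I7 WR R4
cycle 19: I8 RO
cycle 21: I8 EX
cycle 22: I8 WR R5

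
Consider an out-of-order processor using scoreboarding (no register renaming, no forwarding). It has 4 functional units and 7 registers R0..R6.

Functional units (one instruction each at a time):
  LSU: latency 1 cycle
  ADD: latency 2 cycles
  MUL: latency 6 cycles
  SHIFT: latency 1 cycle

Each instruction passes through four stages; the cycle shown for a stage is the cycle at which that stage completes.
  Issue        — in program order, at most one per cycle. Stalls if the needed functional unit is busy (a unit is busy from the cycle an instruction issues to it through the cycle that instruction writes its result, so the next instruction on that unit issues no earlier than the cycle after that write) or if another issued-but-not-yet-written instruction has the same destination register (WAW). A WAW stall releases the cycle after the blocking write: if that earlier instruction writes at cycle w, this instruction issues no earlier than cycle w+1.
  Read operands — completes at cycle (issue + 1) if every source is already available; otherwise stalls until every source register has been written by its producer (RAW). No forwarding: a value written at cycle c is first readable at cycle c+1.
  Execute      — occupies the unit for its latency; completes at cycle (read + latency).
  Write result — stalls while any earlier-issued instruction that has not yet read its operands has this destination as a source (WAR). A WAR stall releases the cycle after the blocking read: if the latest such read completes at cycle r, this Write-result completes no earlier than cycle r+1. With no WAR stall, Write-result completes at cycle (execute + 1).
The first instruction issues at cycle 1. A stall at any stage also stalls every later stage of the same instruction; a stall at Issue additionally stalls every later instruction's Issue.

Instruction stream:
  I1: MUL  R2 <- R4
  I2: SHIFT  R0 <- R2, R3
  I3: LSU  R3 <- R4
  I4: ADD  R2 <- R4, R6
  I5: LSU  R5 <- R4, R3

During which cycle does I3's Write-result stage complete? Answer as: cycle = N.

I1  is:1  ro:2  ex:8  wr:9
I2  is:2  ro:10  ex:11  wr:12  — RAW R2: wait I1 write@9
I3  is:3  ro:4  ex:5  wr:11  — WAR R3: wait I2 read@10
I4  is:10  ro:11  ex:13  wr:14  — WAW R2: wait I1 write@9
I5  is:12  ro:13  ex:14  wr:15  — struct: LSU busy until I3 writes@11

cycle = 11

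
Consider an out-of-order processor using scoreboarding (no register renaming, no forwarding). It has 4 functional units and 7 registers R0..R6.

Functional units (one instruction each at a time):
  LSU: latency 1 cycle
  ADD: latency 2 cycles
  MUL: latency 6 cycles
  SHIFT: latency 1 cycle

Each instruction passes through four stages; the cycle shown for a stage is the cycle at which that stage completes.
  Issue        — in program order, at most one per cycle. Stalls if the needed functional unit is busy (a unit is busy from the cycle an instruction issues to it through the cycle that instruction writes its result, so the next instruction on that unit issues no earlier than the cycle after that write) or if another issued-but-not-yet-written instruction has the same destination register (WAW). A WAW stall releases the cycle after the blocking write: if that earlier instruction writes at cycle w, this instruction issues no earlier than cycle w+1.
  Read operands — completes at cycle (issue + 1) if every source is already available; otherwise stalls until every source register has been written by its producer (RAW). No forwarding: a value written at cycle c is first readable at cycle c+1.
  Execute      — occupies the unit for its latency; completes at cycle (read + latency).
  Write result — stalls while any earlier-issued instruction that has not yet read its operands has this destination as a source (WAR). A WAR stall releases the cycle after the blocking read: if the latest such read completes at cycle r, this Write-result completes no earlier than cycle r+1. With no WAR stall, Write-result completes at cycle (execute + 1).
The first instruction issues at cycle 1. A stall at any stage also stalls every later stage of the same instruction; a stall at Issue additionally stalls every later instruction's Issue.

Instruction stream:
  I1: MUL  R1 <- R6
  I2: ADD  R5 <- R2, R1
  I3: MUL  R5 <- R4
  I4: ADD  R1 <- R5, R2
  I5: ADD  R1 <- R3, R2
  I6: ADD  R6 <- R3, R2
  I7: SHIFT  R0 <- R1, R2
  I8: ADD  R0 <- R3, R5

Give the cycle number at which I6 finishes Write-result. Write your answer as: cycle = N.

I1: IS=1 RO=2 EX=8 WR=9
I2: IS=2 RO=10 EX=12 WR=13  [RAW R1: wait I1 write@9]
I3: IS=14 RO=15 EX=21 WR=22  [WAW R5: wait I2 write@13]
I4: IS=15 RO=23 EX=25 WR=26  [RAW R5: wait I3 write@22]
I5: IS=27 RO=28 EX=30 WR=31  [struct: ADD busy until I4 writes@26]
I6: IS=32 RO=33 EX=35 WR=36  [struct: ADD busy until I5 writes@31]
I7: IS=33 RO=34 EX=35 WR=36
I8: IS=37 RO=38 EX=40 WR=41  [WAW R0: wait I7 write@36]

cycle = 36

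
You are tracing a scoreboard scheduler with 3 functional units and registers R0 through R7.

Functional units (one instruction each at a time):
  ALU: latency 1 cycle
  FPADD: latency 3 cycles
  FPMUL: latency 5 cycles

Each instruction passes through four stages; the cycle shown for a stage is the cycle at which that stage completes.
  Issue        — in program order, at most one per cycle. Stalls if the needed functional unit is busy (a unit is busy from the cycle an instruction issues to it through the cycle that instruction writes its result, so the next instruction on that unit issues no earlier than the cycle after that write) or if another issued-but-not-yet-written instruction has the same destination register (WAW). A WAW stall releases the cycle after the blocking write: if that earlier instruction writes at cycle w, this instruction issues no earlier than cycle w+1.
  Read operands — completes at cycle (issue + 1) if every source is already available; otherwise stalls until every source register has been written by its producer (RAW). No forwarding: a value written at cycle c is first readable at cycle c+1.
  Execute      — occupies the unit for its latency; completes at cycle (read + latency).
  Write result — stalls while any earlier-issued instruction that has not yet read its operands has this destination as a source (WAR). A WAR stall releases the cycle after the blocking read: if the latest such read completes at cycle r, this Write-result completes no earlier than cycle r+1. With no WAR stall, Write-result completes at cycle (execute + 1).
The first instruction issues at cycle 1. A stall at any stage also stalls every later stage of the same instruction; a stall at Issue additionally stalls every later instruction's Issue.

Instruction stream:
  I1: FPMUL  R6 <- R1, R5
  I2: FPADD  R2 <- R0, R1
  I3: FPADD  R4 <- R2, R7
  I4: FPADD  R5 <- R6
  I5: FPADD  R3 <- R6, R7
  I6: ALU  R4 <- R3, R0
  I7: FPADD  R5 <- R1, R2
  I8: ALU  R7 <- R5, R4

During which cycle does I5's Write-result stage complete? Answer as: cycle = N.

cycle = 25

1) issue 1, read 2, done 7, write 8
2) issue 2, read 3, done 6, write 7
3) issue 8, read 9, done 12, write 13  <struct: FPADD busy until I2 writes@7>
4) issue 14, read 15, done 18, write 19  <struct: FPADD busy until I3 writes@13>
5) issue 20, read 21, done 24, write 25  <struct: FPADD busy until I4 writes@19>
6) issue 21, read 26, done 27, write 28  <RAW R3: wait I5 write@25>
7) issue 26, read 27, done 30, write 31  <struct: FPADD busy until I5 writes@25>
8) issue 29, read 32, done 33, write 34  <struct: ALU busy until I6 writes@28 / RAW R5: wait I7 write@31>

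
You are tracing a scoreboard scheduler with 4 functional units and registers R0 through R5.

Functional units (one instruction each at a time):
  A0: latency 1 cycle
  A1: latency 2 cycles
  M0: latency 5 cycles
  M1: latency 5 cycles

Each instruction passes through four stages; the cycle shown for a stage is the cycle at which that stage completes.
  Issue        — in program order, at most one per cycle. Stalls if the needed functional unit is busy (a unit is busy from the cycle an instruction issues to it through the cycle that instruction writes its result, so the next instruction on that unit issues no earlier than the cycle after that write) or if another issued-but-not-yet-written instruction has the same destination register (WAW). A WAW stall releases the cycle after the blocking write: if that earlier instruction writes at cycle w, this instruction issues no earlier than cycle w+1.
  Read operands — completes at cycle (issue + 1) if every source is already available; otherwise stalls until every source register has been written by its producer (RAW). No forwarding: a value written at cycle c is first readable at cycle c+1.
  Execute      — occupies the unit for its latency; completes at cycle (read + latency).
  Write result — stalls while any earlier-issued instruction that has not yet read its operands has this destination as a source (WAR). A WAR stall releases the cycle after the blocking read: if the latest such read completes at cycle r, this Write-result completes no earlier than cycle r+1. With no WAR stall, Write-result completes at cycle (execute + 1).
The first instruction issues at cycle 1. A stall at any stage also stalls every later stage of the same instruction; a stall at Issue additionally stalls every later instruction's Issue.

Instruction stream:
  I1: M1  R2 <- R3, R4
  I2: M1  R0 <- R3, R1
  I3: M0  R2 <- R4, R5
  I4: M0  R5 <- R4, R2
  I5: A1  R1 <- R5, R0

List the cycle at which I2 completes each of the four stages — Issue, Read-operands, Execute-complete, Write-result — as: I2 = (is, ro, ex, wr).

I2 = (9, 10, 15, 16)

[1] I1→M1
[2] I1 RO
[7] I1 EX
[8] I1 WR R2
[9] I2→M1
[10] I2 RO, I3→M0
[11] I3 RO
[15] I2 EX
[16] I2 WR R0, I3 EX
[17] I3 WR R2
[18] I4→M0
[19] I4 RO, I5→A1
[24] I4 EX
[25] I4 WR R5
[26] I5 RO
[28] I5 EX
[29] I5 WR R1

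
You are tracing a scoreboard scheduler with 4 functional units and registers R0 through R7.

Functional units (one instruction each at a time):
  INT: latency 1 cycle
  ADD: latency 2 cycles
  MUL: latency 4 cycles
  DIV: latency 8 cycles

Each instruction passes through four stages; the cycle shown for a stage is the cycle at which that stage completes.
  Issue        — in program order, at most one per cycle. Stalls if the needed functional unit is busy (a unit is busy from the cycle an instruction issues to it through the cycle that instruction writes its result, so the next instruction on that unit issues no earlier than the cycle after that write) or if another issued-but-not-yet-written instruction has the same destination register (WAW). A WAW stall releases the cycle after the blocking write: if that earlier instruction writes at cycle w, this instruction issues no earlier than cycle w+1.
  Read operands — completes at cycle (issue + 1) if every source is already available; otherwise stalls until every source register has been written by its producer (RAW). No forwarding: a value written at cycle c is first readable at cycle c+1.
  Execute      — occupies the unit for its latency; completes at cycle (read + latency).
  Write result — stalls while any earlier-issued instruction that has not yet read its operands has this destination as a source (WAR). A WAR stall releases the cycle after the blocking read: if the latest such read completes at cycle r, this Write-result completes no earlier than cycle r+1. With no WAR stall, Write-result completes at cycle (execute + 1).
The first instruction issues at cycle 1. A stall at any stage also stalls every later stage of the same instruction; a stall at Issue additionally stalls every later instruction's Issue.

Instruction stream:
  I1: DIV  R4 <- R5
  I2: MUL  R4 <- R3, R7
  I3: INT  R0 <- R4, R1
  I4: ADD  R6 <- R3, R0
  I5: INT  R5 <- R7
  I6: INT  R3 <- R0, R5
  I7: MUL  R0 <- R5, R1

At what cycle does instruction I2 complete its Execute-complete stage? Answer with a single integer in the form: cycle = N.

c1: I1 issues→DIV
c2: I1 reads
c10: I1 exec-done
c11: I1 writes R4
c12: I2 issues→MUL
c13: I2 reads, I3 issues→INT
c14: I4 issues→ADD
c17: I2 exec-done
c18: I2 writes R4
c19: I3 reads
c20: I3 exec-done
c21: I3 writes R0
c22: I4 reads, I5 issues→INT
c23: I5 reads
c24: I4 exec-done, I5 exec-done
c25: I4 writes R6, I5 writes R5
c26: I6 issues→INT
c27: I6 reads, I7 issues→MUL
c28: I6 exec-done, I7 reads
c29: I6 writes R3
c32: I7 exec-done
c33: I7 writes R0

cycle = 17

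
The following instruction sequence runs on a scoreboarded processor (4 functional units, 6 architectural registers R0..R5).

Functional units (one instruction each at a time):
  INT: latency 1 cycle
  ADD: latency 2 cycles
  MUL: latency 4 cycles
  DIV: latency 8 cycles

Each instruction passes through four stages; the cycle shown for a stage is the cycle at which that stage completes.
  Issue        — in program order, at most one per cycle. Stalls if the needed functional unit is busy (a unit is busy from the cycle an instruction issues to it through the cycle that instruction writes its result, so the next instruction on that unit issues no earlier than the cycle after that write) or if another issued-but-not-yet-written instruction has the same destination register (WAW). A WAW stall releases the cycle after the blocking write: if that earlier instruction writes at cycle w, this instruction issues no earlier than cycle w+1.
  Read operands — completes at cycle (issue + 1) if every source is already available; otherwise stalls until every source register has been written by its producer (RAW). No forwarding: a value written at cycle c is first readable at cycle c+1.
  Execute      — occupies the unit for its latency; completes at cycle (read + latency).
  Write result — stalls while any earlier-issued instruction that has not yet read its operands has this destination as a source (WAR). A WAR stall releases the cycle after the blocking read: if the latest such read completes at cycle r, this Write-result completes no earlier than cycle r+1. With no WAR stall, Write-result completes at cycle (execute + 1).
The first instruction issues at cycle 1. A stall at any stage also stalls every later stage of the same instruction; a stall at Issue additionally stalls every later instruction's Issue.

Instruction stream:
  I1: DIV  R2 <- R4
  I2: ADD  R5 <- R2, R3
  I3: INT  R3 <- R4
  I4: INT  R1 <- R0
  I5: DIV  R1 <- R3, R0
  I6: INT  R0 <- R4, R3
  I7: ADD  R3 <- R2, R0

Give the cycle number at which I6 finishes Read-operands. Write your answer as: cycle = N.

I1  is:1  ro:2  ex:10  wr:11
I2  is:2  ro:12  ex:14  wr:15  — RAW R2: wait I1 write@11
I3  is:3  ro:4  ex:5  wr:13  — WAR R3: wait I2 read@12
I4  is:14  ro:15  ex:16  wr:17  — struct: INT busy until I3 writes@13
I5  is:18  ro:19  ex:27  wr:28  — WAW R1: wait I4 write@17
I6  is:19  ro:20  ex:21  wr:22
I7  is:20  ro:23  ex:25  wr:26  — RAW R0: wait I6 write@22

cycle = 20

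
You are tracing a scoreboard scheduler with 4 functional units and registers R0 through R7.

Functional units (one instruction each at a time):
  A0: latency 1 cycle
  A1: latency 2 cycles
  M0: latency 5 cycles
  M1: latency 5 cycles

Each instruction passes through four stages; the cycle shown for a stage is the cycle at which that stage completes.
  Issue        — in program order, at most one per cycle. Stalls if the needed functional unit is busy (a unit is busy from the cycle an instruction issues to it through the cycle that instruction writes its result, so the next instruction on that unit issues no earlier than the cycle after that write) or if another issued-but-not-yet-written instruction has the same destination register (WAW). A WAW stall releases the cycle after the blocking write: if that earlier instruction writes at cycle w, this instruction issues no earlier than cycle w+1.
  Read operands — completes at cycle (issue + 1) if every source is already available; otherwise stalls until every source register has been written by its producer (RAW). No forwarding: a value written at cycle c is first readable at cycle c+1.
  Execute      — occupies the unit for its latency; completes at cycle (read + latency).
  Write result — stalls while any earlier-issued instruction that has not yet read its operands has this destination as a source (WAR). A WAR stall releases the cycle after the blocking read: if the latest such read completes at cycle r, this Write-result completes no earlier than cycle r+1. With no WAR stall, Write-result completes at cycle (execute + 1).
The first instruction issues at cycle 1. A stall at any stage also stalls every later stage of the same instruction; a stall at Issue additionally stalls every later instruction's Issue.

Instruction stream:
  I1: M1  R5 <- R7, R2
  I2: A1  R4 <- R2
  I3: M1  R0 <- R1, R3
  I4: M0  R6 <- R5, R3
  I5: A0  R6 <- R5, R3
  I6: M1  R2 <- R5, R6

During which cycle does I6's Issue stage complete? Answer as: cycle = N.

cycle = 19

I1: IS=1 RO=2 EX=7 WR=8
I2: IS=2 RO=3 EX=5 WR=6
I3: IS=9 RO=10 EX=15 WR=16  [struct: M1 busy until I1 writes@8]
I4: IS=10 RO=11 EX=16 WR=17
I5: IS=18 RO=19 EX=20 WR=21  [WAW R6: wait I4 write@17]
I6: IS=19 RO=22 EX=27 WR=28  [RAW R6: wait I5 write@21]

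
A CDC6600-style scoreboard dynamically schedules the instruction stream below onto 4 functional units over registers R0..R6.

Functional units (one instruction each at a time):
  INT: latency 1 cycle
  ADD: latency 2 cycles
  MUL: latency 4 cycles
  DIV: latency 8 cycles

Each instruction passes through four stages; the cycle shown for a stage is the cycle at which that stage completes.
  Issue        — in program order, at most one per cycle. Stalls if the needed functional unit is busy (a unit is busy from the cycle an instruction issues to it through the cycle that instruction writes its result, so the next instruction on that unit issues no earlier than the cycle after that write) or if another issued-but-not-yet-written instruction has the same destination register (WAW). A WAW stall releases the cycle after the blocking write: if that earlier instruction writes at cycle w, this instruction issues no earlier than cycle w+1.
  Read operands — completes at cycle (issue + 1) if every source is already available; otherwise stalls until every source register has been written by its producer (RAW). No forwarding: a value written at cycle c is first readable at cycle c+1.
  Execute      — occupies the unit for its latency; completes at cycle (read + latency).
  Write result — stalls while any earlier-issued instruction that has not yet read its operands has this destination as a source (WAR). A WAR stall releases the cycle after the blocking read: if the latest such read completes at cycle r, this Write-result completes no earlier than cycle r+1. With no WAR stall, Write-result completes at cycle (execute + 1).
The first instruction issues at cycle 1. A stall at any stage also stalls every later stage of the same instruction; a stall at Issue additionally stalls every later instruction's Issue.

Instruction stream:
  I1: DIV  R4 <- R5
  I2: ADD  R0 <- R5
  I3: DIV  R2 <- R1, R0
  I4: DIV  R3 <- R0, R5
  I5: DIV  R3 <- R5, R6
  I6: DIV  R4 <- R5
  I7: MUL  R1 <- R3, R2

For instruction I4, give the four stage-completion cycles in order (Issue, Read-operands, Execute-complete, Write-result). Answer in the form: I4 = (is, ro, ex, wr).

I4 = (23, 24, 32, 33)

cycle 1: I1 issues→DIV
cycle 2: I1 reads | I2 issues→ADD
cycle 3: I2 reads
cycle 5: I2 exec-done
cycle 6: I2 writes R0
cycle 10: I1 exec-done
cycle 11: I1 writes R4
cycle 12: I3 issues→DIV
cycle 13: I3 reads
cycle 21: I3 exec-done
cycle 22: I3 writes R2
cycle 23: I4 issues→DIV
cycle 24: I4 reads
cycle 32: I4 exec-done
cycle 33: I4 writes R3
cycle 34: I5 issues→DIV
cycle 35: I5 reads
cycle 43: I5 exec-done
cycle 44: I5 writes R3
cycle 45: I6 issues→DIV
cycle 46: I6 reads | I7 issues→MUL
cycle 47: I7 reads
cycle 51: I7 exec-done
cycle 52: I7 writes R1
cycle 54: I6 exec-done
cycle 55: I6 writes R4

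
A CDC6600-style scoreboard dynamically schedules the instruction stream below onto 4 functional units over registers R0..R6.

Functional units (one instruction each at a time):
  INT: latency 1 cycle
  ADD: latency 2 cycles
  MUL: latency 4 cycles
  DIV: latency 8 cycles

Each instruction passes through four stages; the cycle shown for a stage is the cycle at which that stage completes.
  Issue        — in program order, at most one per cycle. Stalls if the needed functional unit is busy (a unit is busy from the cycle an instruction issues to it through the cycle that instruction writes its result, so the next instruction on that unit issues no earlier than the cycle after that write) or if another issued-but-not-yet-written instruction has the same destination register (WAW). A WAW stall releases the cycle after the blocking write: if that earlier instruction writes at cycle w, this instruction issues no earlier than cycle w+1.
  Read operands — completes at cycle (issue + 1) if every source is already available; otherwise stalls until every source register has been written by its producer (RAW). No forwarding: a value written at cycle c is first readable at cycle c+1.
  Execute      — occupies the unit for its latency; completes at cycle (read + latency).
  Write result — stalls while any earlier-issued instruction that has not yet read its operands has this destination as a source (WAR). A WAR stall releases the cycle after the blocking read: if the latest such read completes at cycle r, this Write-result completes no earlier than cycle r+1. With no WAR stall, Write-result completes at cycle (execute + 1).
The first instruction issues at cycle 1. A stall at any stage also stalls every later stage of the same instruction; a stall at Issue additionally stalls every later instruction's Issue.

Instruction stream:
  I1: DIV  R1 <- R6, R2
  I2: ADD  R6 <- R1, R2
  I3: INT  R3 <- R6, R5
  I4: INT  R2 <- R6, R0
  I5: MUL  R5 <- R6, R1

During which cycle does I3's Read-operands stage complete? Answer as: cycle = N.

cycle = 16

c1: I1 dispatched to DIV
c2: I1 operands ready · I2 dispatched to ADD
c3: I3 dispatched to INT
c10: I1 complete
c11: R1←I1
c12: I2 operands ready
c14: I2 complete
c15: R6←I2
c16: I3 operands ready
c17: I3 complete
c18: R3←I3
c19: I4 dispatched to INT
c20: I4 operands ready · I5 dispatched to MUL
c21: I4 complete · I5 operands ready
c22: R2←I4
c25: I5 complete
c26: R5←I5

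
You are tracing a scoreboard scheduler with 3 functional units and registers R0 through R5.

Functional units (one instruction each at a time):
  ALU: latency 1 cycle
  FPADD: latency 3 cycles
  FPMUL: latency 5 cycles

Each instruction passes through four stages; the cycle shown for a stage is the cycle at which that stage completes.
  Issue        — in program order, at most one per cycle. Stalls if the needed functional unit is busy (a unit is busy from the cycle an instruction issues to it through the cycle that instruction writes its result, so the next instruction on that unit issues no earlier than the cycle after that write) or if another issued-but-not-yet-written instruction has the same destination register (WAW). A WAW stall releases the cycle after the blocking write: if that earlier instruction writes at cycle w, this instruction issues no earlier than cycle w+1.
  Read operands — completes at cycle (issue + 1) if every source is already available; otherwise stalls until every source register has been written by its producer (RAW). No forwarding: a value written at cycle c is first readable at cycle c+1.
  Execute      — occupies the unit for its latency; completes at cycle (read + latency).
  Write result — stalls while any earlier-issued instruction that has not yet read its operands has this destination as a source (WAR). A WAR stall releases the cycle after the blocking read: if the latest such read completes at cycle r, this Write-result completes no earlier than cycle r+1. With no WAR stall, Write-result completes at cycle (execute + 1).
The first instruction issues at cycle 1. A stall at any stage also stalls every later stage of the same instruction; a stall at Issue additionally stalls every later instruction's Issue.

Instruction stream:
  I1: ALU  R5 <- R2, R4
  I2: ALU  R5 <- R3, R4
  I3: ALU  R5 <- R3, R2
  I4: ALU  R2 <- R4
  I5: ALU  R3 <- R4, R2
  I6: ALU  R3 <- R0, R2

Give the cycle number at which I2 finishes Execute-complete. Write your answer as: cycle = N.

I1: IS=1 RO=2 EX=3 WR=4
I2: IS=5 RO=6 EX=7 WR=8  [struct: ALU busy until I1 writes@4]
I3: IS=9 RO=10 EX=11 WR=12  [struct: ALU busy until I2 writes@8]
I4: IS=13 RO=14 EX=15 WR=16  [struct: ALU busy until I3 writes@12]
I5: IS=17 RO=18 EX=19 WR=20  [struct: ALU busy until I4 writes@16]
I6: IS=21 RO=22 EX=23 WR=24  [struct: ALU busy until I5 writes@20]

cycle = 7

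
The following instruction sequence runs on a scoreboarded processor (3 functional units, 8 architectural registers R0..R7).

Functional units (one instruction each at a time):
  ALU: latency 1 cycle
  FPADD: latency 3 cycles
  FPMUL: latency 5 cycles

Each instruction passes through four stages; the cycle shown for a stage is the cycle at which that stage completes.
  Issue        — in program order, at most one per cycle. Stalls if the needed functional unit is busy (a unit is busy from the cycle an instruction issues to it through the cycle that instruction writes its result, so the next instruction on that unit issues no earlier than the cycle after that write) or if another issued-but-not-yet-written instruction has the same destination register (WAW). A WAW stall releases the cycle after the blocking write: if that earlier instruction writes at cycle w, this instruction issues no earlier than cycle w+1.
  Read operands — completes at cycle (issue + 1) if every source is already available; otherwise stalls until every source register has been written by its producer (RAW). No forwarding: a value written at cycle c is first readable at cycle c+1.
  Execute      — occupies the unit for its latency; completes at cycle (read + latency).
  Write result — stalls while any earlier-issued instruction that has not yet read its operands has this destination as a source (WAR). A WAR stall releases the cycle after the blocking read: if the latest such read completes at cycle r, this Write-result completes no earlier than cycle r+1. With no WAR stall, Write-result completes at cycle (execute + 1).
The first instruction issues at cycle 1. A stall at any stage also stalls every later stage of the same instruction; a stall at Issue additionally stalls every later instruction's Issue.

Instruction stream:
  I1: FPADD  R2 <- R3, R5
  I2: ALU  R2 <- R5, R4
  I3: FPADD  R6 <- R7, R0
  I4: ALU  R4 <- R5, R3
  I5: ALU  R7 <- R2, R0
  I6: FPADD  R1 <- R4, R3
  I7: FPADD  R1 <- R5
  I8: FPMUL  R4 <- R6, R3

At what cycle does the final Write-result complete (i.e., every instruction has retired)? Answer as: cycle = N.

cycle = 30

[1] I1 dispatched to FPADD
[2] I1 operands ready
[5] I1 complete
[6] R2←I1
[7] I2 dispatched to ALU
[8] I2 operands ready, I3 dispatched to FPADD
[9] I2 complete, I3 operands ready
[10] R2←I2
[11] I4 dispatched to ALU
[12] I3 complete, I4 operands ready
[13] R6←I3, I4 complete
[14] R4←I4
[15] I5 dispatched to ALU
[16] I5 operands ready, I6 dispatched to FPADD
[17] I5 complete, I6 operands ready
[18] R7←I5
[20] I6 complete
[21] R1←I6
[22] I7 dispatched to FPADD
[23] I7 operands ready, I8 dispatched to FPMUL
[24] I8 operands ready
[26] I7 complete
[27] R1←I7
[29] I8 complete
[30] R4←I8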